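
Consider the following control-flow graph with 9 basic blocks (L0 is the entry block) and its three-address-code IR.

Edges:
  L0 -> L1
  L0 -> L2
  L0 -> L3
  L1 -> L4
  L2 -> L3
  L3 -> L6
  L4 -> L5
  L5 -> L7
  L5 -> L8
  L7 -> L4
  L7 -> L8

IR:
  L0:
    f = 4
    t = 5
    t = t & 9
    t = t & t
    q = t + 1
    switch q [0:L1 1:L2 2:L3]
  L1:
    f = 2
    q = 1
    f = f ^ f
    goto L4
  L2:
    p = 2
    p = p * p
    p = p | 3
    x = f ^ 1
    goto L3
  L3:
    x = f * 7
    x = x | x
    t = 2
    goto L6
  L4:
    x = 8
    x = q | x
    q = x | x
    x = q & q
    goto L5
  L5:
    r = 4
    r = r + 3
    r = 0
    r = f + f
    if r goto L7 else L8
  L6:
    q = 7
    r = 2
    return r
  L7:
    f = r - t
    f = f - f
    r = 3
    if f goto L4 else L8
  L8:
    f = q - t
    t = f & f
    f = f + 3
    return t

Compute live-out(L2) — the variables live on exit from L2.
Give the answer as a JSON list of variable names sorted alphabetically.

Per-block:
  L0: {f,q,t} / ∅
  L1: {f,q} / ∅
  L2: {p,x} / {f}
  L3: {t,x} / {f}
  L4: {q,x} / {q}
  L5: {r} / {f}
  L6: {q,r} / ∅
  L7: {f,r} / {r,t}
  L8: {f,t} / {q,t}

Backward fixpoint:
  live L0: ∅→{f,t}
  live L1: {t}→{f,q,t}
  live L2: {f}→{f}
  live L3: {f}→∅
  live L4: {f,q,t}→{f,q,t}
  live L5: {f,q,t}→{q,r,t}
  live L6: ∅→∅
  live L7: {q,r,t}→{f,q,t}
  live L8: {q,t}→∅

live-out(L2) = ["f"]

Answer: ["f"]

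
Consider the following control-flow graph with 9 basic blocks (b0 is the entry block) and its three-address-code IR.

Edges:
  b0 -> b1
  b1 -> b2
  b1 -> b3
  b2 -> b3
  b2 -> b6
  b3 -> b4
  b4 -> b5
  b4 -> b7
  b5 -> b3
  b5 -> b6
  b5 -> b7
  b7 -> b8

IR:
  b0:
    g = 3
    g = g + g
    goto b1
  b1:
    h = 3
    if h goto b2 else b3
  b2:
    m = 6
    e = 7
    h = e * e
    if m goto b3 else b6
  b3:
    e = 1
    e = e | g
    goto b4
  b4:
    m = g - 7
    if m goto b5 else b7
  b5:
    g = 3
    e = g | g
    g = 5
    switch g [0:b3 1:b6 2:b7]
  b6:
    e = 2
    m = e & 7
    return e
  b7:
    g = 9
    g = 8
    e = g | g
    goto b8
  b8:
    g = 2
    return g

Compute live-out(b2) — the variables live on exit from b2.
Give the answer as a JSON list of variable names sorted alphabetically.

Per-block:
  b0: {g} / ∅
  b1: {h} / ∅
  b2: {e,h,m} / ∅
  b3: {e} / {g}
  b4: {m} / {g}
  b5: {e,g} / ∅
  b6: {e,m} / ∅
  b7: {e,g} / ∅
  b8: {g} / ∅

Liveness:
  live b0: ∅→{g}
  live b1: {g}→{g}
  live b2: {g}→{g}
  live b3: {g}→{g}
  live b4: {g}→∅
  live b5: ∅→{g}
  live b6: ∅→∅
  live b7: ∅→∅
  live b8: ∅→∅

live-out(b2) = ["g"]

Answer: ["g"]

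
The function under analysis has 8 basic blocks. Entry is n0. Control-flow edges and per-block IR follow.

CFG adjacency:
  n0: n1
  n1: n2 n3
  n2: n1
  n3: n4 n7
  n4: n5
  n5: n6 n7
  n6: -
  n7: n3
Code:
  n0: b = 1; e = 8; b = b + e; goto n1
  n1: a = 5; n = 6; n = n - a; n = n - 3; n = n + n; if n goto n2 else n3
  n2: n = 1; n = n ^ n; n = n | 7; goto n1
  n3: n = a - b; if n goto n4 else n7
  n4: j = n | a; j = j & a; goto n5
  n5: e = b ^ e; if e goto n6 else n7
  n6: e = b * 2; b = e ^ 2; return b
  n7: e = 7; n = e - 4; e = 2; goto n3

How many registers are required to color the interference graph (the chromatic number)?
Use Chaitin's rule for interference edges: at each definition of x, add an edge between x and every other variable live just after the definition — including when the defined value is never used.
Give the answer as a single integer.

Answer: 4

Derivation:
Block summaries:
  n0: {b,e} / ∅
  n1: {a,n} / ∅
  n2: {n} / ∅
  n3: {n} / {a,b}
  n4: {j} / {a,n}
  n5: {e} / {b,e}
  n6: {b,e} / {b}
  n7: {e,n} / ∅

Live sets:
  n0 li=∅ lo={b,e}
  n1 li={b,e} lo={a,b,e}
  n2 li={b,e} lo={b,e}
  n3 li={a,b,e} lo={a,b,e,n}
  n4 li={a,b,e,n} lo={a,b,e}
  n5 li={a,b,e} lo={a,b}
  n6 li={b} lo=∅
  n7 li={a,b} lo={a,b,e}

Interfere edges:
  a↔{b,e,j,n}
  b↔{a,e,j,n}
  e↔{a,b,j,n}
  j↔{a,b,e}
  n↔{a,b,e}

Registers:
  clique {a,b,e,j} ⇒ need ≥ 4
  assign a→c0 b→c1 e→c2 j→c3 n→c3 — no edge inside a register ⇒ χ ≤ 4
  χ = 4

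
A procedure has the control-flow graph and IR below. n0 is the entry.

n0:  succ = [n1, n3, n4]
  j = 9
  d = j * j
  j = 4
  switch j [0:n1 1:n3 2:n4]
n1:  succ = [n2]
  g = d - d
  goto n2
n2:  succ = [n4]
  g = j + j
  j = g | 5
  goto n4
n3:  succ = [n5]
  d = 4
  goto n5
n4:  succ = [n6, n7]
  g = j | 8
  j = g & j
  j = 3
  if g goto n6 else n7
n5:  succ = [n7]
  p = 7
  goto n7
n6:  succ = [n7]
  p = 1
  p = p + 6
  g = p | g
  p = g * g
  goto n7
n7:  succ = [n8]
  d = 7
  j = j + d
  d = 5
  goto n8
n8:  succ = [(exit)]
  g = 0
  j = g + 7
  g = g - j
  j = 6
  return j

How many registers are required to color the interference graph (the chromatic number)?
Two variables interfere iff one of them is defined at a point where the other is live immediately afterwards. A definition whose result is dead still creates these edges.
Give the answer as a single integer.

Answer: 3

Working:
Block summaries:
  n0 def {d,j} use ∅
  n1 def {g} use {d}
  n2 def {g,j} use {j}
  n3 def {d} use ∅
  n4 def {g,j} use {j}
  n5 def {p} use ∅
  n6 def {g,p} use {g}
  n7 def {d,j} use {j}
  n8 def {g,j} use ∅

Backward fixpoint:
  n0 li=∅ lo={d,j}
  n1 li={d,j} lo={j}
  n2 li={j} lo={j}
  n3 li={j} lo={j}
  n4 li={j} lo={g,j}
  n5 li={j} lo={j}
  n6 li={g,j} lo={j}
  n7 li={j} lo=∅
  n8 li=∅ lo=∅

Interfere edges:
  d — {j}
  g — {j,p}
  j — {d,g,p}
  p — {g,j}

Chromatic number:
  lower bound: {g,j,p} mutually conflict ⇒ χ ≥ 3
  assign d→r1 g→r1 j→r0 p→r2 — no edge inside a register ⇒ χ ≤ 3
  χ = 3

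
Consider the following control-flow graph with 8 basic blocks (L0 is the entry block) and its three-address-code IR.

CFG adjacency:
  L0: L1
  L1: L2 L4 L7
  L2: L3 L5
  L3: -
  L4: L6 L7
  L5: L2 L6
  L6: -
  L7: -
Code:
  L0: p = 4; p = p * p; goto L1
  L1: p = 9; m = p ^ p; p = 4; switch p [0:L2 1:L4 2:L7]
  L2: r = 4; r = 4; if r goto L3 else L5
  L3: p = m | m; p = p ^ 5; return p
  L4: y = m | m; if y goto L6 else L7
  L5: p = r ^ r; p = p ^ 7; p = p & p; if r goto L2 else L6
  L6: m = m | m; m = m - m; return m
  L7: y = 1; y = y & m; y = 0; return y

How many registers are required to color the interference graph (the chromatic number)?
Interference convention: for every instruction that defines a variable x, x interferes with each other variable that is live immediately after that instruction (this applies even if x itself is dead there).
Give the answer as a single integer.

Answer: 3

Analysis:
Per-block:
  L0 def {p} use ∅
  L1 def {m,p} use ∅
  L2 def {r} use ∅
  L3 def {p} use {m}
  L4 def {y} use {m}
  L5 def {p} use {r}
  L6 def {m} use {m}
  L7 def {y} use {m}

Live sets:
  L0 li=∅ lo=∅
  L1 li=∅ lo={m}
  L2 li={m} lo={m,r}
  L3 li={m} lo=∅
  L4 li={m} lo={m}
  L5 li={m,r} lo={m}
  L6 li={m} lo=∅
  L7 li={m} lo=∅

Conflict graph:
  m — {p,r,y}
  p — {m,r}
  r — {m,p}
  y — {m}

Chromatic number:
  {m,p,r} pairwise interfere (3-clique) ⇒ χ ≥ 3
  assign m→R0 p→R1 r→R2 y→R1 — no edge inside a register ⇒ χ ≤ 3
  χ = 3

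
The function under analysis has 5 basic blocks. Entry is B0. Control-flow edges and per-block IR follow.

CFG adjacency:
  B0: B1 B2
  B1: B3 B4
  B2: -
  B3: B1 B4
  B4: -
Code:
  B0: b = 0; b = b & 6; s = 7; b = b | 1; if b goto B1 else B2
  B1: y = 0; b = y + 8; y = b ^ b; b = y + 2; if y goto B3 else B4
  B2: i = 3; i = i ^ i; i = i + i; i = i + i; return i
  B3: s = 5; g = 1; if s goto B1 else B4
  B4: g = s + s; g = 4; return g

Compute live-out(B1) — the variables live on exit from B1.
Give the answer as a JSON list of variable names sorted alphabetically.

Answer: ["s"]

Derivation:
Per-block:
  B0: def={b,s} ue=∅
  B1: def={b,y} ue=∅
  B2: def={i} ue=∅
  B3: def={g,s} ue=∅
  B4: def={g} ue={s}

Liveness:
  live B0: ∅→{s}
  live B1: {s}→{s}
  live B2: ∅→∅
  live B3: ∅→{s}
  live B4: {s}→∅

live-out(B1) = ["s"]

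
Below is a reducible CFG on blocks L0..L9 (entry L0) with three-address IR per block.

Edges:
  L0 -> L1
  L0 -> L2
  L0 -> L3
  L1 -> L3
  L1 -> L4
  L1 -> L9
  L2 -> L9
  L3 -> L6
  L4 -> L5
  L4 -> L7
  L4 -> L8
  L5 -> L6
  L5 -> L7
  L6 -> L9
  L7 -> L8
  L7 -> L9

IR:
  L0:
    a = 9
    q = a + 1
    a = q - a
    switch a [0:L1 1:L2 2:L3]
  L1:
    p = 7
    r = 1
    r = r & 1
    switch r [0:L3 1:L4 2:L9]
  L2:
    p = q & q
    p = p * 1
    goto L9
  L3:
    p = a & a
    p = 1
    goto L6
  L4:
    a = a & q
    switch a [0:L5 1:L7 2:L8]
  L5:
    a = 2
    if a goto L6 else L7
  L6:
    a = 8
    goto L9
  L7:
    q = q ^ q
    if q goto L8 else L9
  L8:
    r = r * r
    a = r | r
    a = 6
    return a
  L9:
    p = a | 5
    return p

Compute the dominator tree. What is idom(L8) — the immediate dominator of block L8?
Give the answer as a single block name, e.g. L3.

Answer: L4

Derivation:
idom tree: L1←L0 L2←L0 L3←L0 L4←L1 L5←L4 L6←L0 L7←L4 L8←L4 L9←L0
Dom∩ at merges:
  L3: preds {L0,L1}: {L0} ∩ {L0,L1} = {L0}; idom=L0
  L6: preds {L3,L5}: {L0,L3} ∩ {L0,L1,L4,L5} = {L0}; idom=L0
  L7: preds {L4,L5}: {L0,L1,L4} ∩ {L0,L1,L4,L5} = {L0,L1,L4}; idom=L4
  L8: preds {L4,L7}: {L0,L1,L4} ∩ {L0,L1,L4,L7} = {L0,L1,L4}; idom=L4
  L9: preds {L1,L2,L6,L7}: {L0,L1} ∩ {L0,L2} ∩ {L0,L6} ∩ {L0,L1,L4,L7} = {L0}; idom=L0

idom(L8) = L4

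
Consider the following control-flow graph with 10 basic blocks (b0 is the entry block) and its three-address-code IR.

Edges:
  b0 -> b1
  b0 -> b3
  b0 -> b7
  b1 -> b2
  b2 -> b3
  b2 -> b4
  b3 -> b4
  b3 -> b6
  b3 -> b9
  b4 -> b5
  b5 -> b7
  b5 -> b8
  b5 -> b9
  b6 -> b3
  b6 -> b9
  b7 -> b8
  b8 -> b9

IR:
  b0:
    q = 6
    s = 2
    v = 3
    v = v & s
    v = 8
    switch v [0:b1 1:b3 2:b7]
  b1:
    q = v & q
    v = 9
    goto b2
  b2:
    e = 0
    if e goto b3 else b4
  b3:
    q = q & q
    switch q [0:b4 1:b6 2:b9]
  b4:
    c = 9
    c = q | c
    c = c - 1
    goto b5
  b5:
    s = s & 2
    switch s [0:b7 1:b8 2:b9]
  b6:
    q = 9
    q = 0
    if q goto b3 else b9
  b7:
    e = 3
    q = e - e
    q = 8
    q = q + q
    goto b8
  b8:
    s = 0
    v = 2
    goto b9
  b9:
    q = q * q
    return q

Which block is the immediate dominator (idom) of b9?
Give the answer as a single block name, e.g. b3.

idom tree: b1←b0 b2←b1 b3←b0 b4←b0 b5←b4 b6←b3 b7←b0 b8←b0 b9←b0
Dom at joins:
  b3: preds {b0,b2,b6}: {b0} ∩ {b0,b1,b2} ∩ {b0,b3,b6} = {b0}; idom=b0
  b4: preds {b2,b3}: {b0,b1,b2} ∩ {b0,b3} = {b0}; idom=b0
  b7: preds {b0,b5}: {b0} ∩ {b0,b4,b5} = {b0}; idom=b0
  b8: preds {b5,b7}: {b0,b4,b5} ∩ {b0,b7} = {b0}; idom=b0
  b9: preds {b3,b5,b6,b8}: {b0,b3} ∩ {b0,b4,b5} ∩ {b0,b3,b6} ∩ {b0,b8} = {b0}; idom=b0

idom(b9) = b0

Answer: b0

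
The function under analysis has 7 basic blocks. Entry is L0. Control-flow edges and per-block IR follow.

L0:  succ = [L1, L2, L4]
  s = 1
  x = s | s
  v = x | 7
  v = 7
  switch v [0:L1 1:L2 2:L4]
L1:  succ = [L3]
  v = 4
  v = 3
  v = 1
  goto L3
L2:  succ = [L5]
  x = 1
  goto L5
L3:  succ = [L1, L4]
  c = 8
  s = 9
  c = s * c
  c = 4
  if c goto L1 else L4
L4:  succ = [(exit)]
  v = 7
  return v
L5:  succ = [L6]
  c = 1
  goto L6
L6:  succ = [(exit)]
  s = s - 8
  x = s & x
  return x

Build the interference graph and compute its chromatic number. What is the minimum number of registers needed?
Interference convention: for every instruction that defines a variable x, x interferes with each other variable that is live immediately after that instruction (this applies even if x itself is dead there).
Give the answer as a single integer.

Answer: 3

Derivation:
Block summaries:
  L0: def={s,v,x} ue=∅
  L1: def={v} ue=∅
  L2: def={x} ue=∅
  L3: def={c,s} ue=∅
  L4: def={v} ue=∅
  L5: def={c} ue=∅
  L6: def={s,x} ue={s,x}

Live sets:
  L0: in=∅ out={s}
  L1: in=∅ out=∅
  L2: in={s} out={s,x}
  L3: in=∅ out=∅
  L4: in=∅ out=∅
  L5: in={s,x} out={s,x}
  L6: in={s,x} out=∅

Conflict graph:
  c: {s,x}
  s: {c,v,x}
  v: {s}
  x: {c,s}

Registers:
  {c,s,x} pairwise interfere (3-clique) ⇒ χ ≥ 3
  3-colouring: c0={s}  c1={c,v}  c2={x}
  χ = 3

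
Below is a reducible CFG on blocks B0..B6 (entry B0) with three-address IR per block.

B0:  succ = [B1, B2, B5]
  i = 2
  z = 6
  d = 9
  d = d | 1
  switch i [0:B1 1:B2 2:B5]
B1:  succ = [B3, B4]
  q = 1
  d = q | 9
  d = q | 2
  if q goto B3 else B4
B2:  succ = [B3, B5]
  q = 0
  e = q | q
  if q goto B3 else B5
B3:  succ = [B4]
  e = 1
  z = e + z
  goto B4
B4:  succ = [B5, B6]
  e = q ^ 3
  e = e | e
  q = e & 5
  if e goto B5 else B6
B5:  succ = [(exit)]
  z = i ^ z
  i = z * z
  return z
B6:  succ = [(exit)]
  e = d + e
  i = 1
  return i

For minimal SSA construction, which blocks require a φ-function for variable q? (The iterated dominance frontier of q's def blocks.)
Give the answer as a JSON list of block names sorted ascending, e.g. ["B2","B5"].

idom tree: B1←B0 B2←B0 B3←B0 B4←B0 B5←B0 B6←B4
Dom∩ at merges:
  B3: preds {B1,B2}: {B0,B1} ∩ {B0,B2} = {B0}; idom=B0
  B4: preds {B1,B3}: {B0,B1} ∩ {B0,B3} = {B0}; idom=B0
  B5: preds {B0,B2,B4}: {B0} ∩ {B0,B2} ∩ {B0,B4} = {B0}; idom=B0

DF walk-up:
  join B3 pred B1: B1 stop@B0
  join B3 pred B2: B2 stop@B0
  join B4 pred B1: B1 stop@B0
  join B4 pred B3: B3 stop@B0
  join B5 pred B0: · stop@B0
  join B5 pred B2: B2 stop@B0
  join B5 pred B4: B4 stop@B0
  B0 → ∅
  B1 → {B3,B4}
  B2 → {B3,B5}
  B3 → {B4}
  B4 → {B5}
  B5 → ∅
  B6 → ∅

φ for q: defs {B1,B2,B4}
  DF⁺ = {B3,B4,B5}

Answer: ["B3", "B4", "B5"]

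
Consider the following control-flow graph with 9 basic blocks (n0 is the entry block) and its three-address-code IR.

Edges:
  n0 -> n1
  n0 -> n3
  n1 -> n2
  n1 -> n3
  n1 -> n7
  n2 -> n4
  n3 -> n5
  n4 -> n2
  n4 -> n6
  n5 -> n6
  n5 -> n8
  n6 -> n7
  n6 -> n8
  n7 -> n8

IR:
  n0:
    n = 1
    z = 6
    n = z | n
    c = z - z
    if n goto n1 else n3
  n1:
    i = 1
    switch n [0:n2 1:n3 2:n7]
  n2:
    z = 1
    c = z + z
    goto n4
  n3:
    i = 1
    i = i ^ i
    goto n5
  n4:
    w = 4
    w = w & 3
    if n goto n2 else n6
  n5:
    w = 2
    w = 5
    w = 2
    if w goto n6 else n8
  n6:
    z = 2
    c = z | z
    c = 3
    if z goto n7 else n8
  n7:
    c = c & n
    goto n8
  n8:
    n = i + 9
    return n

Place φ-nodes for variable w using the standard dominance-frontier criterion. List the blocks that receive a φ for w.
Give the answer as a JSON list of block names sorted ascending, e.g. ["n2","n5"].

idom tree: n1←n0 n2←n1 n3←n0 n4←n2 n5←n3 n6←n0 n7←n0 n8←n0
Join-block Dom:
  n2: preds {n1,n4}: {n0,n1} ∩ {n0,n1,n2,n4} = {n0,n1}; idom=n1
  n3: preds {n0,n1}: {n0} ∩ {n0,n1} = {n0}; idom=n0
  n6: preds {n4,n5}: {n0,n1,n2,n4} ∩ {n0,n3,n5} = {n0}; idom=n0
  n7: preds {n1,n6}: {n0,n1} ∩ {n0,n6} = {n0}; idom=n0
  n8: preds {n5,n6,n7}: {n0,n3,n5} ∩ {n0,n6} ∩ {n0,n7} = {n0}; idom=n0

DF walk-up:
  join n2 pred n1: · stop@n1
  join n2 pred n4: n4→n2 stop@n1
  join n3 pred n0: · stop@n0
  join n3 pred n1: n1 stop@n0
  join n6 pred n4: n4→n2→n1 stop@n0
  join n6 pred n5: n5→n3 stop@n0
  join n7 pred n1: n1 stop@n0
  join n7 pred n6: n6 stop@n0
  join n8 pred n5: n5→n3 stop@n0
  join n8 pred n6: n6 stop@n0
  join n8 pred n7: n7 stop@n0
  n0: DF=∅
  n1: DF={n3,n6,n7}
  n2: DF={n2,n6}
  n3: DF={n6,n8}
  n4: DF={n2,n6}
  n5: DF={n6,n8}
  n6: DF={n7,n8}
  n7: DF={n8}
  n8: DF=∅

φ for w: defs {n4,n5}
  DF⁺ = {n2,n6,n7,n8}

Answer: ["n2", "n6", "n7", "n8"]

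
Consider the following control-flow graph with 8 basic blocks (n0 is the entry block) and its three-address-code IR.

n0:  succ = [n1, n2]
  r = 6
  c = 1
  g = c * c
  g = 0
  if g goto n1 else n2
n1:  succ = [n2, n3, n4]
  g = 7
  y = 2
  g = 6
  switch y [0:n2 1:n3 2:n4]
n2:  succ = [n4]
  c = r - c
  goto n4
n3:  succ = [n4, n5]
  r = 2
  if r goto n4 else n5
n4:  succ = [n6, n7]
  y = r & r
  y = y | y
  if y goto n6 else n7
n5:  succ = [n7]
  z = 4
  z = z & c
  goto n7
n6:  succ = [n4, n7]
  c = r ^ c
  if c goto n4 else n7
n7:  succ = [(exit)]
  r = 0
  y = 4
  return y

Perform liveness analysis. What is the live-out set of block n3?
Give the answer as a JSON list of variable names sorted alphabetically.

Block summaries:
  n0: {c,g,r} / ∅
  n1: {g,y} / ∅
  n2: {c} / {c,r}
  n3: {r} / ∅
  n4: {y} / {r}
  n5: {z} / {c}
  n6: {c} / {c,r}
  n7: {r,y} / ∅

Live sets:
  live n0: ∅→{c,r}
  live n1: {c,r}→{c,r}
  live n2: {c,r}→{c,r}
  live n3: {c}→{c,r}
  live n4: {c,r}→{c,r}
  live n5: {c}→∅
  live n6: {c,r}→{c,r}
  live n7: ∅→∅

live-out(n3) = ["c", "r"]

Answer: ["c", "r"]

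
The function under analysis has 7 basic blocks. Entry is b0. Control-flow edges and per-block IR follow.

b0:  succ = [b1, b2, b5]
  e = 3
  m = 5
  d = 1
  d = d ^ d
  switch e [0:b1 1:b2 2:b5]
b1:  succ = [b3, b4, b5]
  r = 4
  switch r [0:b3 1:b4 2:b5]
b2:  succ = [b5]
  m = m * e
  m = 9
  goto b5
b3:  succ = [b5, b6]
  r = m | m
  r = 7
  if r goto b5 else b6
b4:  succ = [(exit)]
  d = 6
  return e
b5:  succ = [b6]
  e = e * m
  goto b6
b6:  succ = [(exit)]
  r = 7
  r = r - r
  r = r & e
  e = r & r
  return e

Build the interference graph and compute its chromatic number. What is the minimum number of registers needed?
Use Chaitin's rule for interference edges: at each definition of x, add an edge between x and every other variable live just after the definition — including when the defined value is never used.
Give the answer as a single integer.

Block summaries:
  b0: def={d,e,m} ue=∅
  b1: def={r} ue=∅
  b2: def={m} ue={e,m}
  b3: def={r} ue={m}
  b4: def={d} ue={e}
  b5: def={e} ue={e,m}
  b6: def={e,r} ue={e}

Live sets:
  live b0: ∅→{e,m}
  live b1: {e,m}→{e,m}
  live b2: {e,m}→{e,m}
  live b3: {e,m}→{e,m}
  live b4: {e}→∅
  live b5: {e,m}→{e}
  live b6: {e}→∅

Interfere edges:
  d — {e,m}
  e — {d,m,r}
  m — {d,e,r}
  r — {e,m}

Colouring:
  lower bound: {d,e,m} mutually conflict ⇒ χ ≥ 3
  3-colouring: r0={e}  r1={m}  r2={d,r}
  χ = 3

Answer: 3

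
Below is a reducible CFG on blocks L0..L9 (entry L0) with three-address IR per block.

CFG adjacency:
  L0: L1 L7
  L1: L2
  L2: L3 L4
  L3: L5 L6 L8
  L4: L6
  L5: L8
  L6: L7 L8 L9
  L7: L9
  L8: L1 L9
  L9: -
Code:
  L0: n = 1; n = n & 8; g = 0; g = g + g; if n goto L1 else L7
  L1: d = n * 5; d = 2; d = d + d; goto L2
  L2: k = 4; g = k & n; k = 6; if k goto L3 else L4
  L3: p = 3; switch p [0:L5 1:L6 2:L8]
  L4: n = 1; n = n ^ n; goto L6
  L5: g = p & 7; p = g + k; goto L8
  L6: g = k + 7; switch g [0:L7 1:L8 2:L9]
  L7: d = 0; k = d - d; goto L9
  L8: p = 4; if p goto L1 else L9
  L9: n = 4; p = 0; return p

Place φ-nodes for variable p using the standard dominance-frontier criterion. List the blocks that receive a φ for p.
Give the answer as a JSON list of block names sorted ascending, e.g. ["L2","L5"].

Answer: ["L1", "L6", "L7", "L8", "L9"]

Analysis:
idom tree: L1←L0 L2←L1 L3←L2 L4←L2 L5←L3 L6←L2 L7←L0 L8←L2 L9←L0
Join-block Dom:
  L1: preds {L0,L8}: {L0} ∩ {L0,L1,L2,L8} = {L0}; idom=L0
  L6: preds {L3,L4}: {L0,L1,L2,L3} ∩ {L0,L1,L2,L4} = {L0,L1,L2}; idom=L2
  L7: preds {L0,L6}: {L0} ∩ {L0,L1,L2,L6} = {L0}; idom=L0
  L8: preds {L3,L5,L6}: {L0,L1,L2,L3} ∩ {L0,L1,L2,L3,L5} ∩ {L0,L1,L2,L6} = {L0,L1,L2}; idom=L2
  L9: preds {L6,L7,L8}: {L0,L1,L2,L6} ∩ {L0,L7} ∩ {L0,L1,L2,L8} = {L0}; idom=L0

DF derivation:
  L1←L0: walk · to L0
  L1←L8: walk L8→L2→L1 to L0
  L6←L3: walk L3 to L2
  L6←L4: walk L4 to L2
  L7←L0: walk · to L0
  L7←L6: walk L6→L2→L1 to L0
  L8←L3: walk L3 to L2
  L8←L5: walk L5→L3 to L2
  L8←L6: walk L6 to L2
  L9←L6: walk L6→L2→L1 to L0
  L9←L7: walk L7 to L0
  L9←L8: walk L8→L2→L1 to L0
  DF(L0)=∅
  DF(L1)={L1,L7,L9}
  DF(L2)={L1,L7,L9}
  DF(L3)={L6,L8}
  DF(L4)={L6}
  DF(L5)={L8}
  DF(L6)={L7,L8,L9}
  DF(L7)={L9}
  DF(L8)={L1,L9}
  DF(L9)=∅

φ for p: defs {L3,L5,L8,L9}
  DF⁺ = {L1,L6,L7,L8,L9}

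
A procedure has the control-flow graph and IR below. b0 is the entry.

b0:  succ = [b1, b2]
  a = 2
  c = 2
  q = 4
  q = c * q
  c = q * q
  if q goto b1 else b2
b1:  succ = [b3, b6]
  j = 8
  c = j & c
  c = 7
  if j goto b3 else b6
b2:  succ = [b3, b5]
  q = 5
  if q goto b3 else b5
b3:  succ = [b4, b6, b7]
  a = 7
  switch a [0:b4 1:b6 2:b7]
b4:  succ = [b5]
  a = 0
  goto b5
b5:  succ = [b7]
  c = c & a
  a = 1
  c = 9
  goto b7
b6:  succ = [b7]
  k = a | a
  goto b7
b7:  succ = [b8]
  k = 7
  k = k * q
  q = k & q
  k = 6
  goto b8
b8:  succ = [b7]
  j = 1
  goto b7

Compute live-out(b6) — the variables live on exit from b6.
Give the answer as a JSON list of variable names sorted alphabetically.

Block summaries:
  b0: {a,c,q} / ∅
  b1: {c,j} / {c}
  b2: {q} / ∅
  b3: {a} / ∅
  b4: {a} / ∅
  b5: {a,c} / {a,c}
  b6: {k} / {a}
  b7: {k,q} / {q}
  b8: {j} / ∅

Backward fixpoint:
  b0 li=∅ lo={a,c,q}
  b1 li={a,c,q} lo={a,c,q}
  b2 li={a,c} lo={a,c,q}
  b3 li={c,q} lo={a,c,q}
  b4 li={c,q} lo={a,c,q}
  b5 li={a,c,q} lo={q}
  b6 li={a,q} lo={q}
  b7 li={q} lo={q}
  b8 li={q} lo={q}

live-out(b6) = ["q"]

Answer: ["q"]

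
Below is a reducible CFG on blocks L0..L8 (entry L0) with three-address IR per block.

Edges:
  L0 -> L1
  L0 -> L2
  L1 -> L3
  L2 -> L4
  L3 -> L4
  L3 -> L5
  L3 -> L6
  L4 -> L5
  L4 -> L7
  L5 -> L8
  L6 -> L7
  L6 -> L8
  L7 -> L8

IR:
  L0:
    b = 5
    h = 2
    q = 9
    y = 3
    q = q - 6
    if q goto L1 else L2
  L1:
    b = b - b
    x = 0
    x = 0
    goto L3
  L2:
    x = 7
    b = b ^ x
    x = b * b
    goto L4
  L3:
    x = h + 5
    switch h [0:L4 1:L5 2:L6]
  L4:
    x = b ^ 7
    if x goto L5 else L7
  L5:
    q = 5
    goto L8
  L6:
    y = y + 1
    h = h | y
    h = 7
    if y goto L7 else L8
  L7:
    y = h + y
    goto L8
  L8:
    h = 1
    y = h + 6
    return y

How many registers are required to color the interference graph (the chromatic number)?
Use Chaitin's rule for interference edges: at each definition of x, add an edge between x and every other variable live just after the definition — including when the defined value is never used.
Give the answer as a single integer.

Answer: 4

Derivation:
def/use:
  L0: {b,h,q,y} / ∅
  L1: {b,x} / {b}
  L2: {b,x} / {b}
  L3: {x} / {h}
  L4: {x} / {b}
  L5: {q} / ∅
  L6: {h,y} / {h,y}
  L7: {y} / {h,y}
  L8: {h,y} / ∅

Backward fixpoint:
  L0 li=∅ lo={b,h,y}
  L1 li={b,h,y} lo={b,h,y}
  L2 li={b,h,y} lo={b,h,y}
  L3 li={b,h,y} lo={b,h,y}
  L4 li={b,h,y} lo={h,y}
  L5 li=∅ lo=∅
  L6 li={h,y} lo={h,y}
  L7 li={h,y} lo=∅
  L8 li=∅ lo=∅

Interference:
  b↔{h,q,x,y}
  h↔{b,q,x,y}
  q↔{b,h,y}
  x↔{b,h,y}
  y↔{b,h,q,x}

Colouring:
  clique {b,h,q,y} ⇒ need ≥ 4
  4-colouring: R0={b}  R1={h}  R2={y}  R3={q,x}
  χ = 4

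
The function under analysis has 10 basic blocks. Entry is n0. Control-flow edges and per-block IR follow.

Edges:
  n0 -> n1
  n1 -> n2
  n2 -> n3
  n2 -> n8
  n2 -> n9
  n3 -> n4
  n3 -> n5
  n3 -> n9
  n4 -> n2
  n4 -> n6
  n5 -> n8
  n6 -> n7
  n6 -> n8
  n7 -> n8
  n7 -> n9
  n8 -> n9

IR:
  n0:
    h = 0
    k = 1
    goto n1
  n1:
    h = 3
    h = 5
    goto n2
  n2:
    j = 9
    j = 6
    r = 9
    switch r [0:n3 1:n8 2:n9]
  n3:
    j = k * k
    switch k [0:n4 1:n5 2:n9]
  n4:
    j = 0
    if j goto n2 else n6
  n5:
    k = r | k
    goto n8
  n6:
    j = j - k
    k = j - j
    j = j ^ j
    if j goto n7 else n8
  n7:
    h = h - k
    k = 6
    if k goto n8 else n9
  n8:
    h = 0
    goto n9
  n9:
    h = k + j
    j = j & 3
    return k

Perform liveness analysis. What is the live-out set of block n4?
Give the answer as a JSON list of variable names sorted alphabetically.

Answer: ["h", "j", "k"]

Analysis:
Block summaries:
  n0 def {h,k} use ∅
  n1 def {h} use ∅
  n2 def {j,r} use ∅
  n3 def {j} use {k}
  n4 def {j} use ∅
  n5 def {k} use {k,r}
  n6 def {j,k} use {j,k}
  n7 def {h,k} use {h,k}
  n8 def {h} use ∅
  n9 def {h,j} use {j,k}

Live sets:
  n0 li=∅ lo={k}
  n1 li={k} lo={h,k}
  n2 li={h,k} lo={h,j,k,r}
  n3 li={h,k,r} lo={h,j,k,r}
  n4 li={h,k} lo={h,j,k}
  n5 li={j,k,r} lo={j,k}
  n6 li={h,j,k} lo={h,j,k}
  n7 li={h,j,k} lo={j,k}
  n8 li={j,k} lo={j,k}
  n9 li={j,k} lo=∅

live-out(n4) = ["h", "j", "k"]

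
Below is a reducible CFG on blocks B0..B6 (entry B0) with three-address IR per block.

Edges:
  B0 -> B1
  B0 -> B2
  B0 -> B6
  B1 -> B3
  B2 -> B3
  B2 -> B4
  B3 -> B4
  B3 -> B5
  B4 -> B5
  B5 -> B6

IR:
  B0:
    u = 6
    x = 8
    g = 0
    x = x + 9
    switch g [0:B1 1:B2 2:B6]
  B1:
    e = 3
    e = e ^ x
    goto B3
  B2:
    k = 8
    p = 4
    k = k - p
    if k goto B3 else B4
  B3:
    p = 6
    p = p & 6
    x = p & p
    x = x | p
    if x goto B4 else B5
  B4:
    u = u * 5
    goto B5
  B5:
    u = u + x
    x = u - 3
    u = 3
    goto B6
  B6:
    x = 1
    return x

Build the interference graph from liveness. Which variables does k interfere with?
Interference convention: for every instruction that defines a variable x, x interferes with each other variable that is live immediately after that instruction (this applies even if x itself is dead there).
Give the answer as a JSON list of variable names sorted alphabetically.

Per-block:
  B0: def={g,u,x} ue=∅
  B1: def={e} ue={x}
  B2: def={k,p} ue=∅
  B3: def={p,x} ue=∅
  B4: def={u} ue={u}
  B5: def={u,x} ue={u,x}
  B6: def={x} ue=∅

Backward fixpoint:
  B0 li=∅ lo={u,x}
  B1 li={u,x} lo={u}
  B2 li={u,x} lo={u,x}
  B3 li={u} lo={u,x}
  B4 li={u,x} lo={u,x}
  B5 li={u,x} lo=∅
  B6 li=∅ lo=∅

Conflict graph:
  e: {u,x}
  g: {u,x}
  k: {p,u,x}
  p: {k,u,x}
  u: {e,g,k,p,x}
  x: {e,g,k,p,u}

N(k) = ["p", "u", "x"]

Answer: ["p", "u", "x"]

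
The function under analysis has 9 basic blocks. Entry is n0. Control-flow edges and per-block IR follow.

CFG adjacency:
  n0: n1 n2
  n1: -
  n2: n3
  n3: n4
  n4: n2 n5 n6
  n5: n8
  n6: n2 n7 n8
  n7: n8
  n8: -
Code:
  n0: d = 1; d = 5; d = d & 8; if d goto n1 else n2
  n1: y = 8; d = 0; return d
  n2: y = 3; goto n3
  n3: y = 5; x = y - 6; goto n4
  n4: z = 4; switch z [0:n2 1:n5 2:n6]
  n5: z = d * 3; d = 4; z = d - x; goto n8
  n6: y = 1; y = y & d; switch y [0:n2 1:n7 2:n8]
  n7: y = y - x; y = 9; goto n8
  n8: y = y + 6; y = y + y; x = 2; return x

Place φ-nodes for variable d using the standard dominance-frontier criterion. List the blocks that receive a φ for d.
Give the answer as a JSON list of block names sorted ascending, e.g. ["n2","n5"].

Answer: ["n8"]

Derivation:
idom tree: n1←n0 n2←n0 n3←n2 n4←n3 n5←n4 n6←n4 n7←n6 n8←n4
Dom at joins:
  n2: preds {n0,n4,n6}: {n0} ∩ {n0,n2,n3,n4} ∩ {n0,n2,n3,n4,n6} = {n0}; idom=n0
  n8: preds {n5,n6,n7}: {n0,n2,n3,n4,n5} ∩ {n0,n2,n3,n4,n6} ∩ {n0,n2,n3,n4,n6,n7} = {n0,n2,n3,n4}; idom=n4

Frontier:
  n2←n0: walk · to n0
  n2←n4: walk n4→n3→n2 to n0
  n2←n6: walk n6→n4→n3→n2 to n0
  n8←n5: walk n5 to n4
  n8←n6: walk n6 to n4
  n8←n7: walk n7→n6 to n4
  DF(n0)=∅
  DF(n1)=∅
  DF(n2)={n2}
  DF(n3)={n2}
  DF(n4)={n2}
  DF(n5)={n8}
  DF(n6)={n2,n8}
  DF(n7)={n8}
  DF(n8)=∅

φ for d: defs {n0,n1,n5}
  DF⁺ = {n8}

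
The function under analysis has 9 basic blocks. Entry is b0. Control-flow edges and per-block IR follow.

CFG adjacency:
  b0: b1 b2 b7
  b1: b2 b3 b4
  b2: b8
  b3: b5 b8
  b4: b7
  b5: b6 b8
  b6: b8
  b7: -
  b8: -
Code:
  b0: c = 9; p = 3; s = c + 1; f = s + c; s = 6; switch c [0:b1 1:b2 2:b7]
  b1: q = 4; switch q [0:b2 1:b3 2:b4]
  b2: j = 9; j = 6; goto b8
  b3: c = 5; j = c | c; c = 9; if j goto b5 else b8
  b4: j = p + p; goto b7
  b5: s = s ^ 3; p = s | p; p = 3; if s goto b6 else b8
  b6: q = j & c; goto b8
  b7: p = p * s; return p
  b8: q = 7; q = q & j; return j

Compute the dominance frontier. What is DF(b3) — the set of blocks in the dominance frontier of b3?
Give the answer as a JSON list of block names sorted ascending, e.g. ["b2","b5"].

Answer: ["b8"]

Analysis:
idom tree: b1←b0 b2←b0 b3←b1 b4←b1 b5←b3 b6←b5 b7←b0 b8←b0
Join-block Dom:
  b2: preds {b0,b1}: {b0} ∩ {b0,b1} = {b0}; idom=b0
  b7: preds {b0,b4}: {b0} ∩ {b0,b1,b4} = {b0}; idom=b0
  b8: preds {b2,b3,b5,b6}: {b0,b2} ∩ {b0,b1,b3} ∩ {b0,b1,b3,b5} ∩ {b0,b1,b3,b5,b6} = {b0}; idom=b0

DF walk-up:
  b2←b0: walk · to b0
  b2←b1: walk b1 to b0
  b7←b0: walk · to b0
  b7←b4: walk b4→b1 to b0
  b8←b2: walk b2 to b0
  b8←b3: walk b3→b1 to b0
  b8←b5: walk b5→b3→b1 to b0
  b8←b6: walk b6→b5→b3→b1 to b0
  b0 → ∅
  b1 → {b2,b7,b8}
  b2 → {b8}
  b3 → {b8}
  b4 → {b7}
  b5 → {b8}
  b6 → {b8}
  b7 → ∅
  b8 → ∅

DF(b3) = ["b8"]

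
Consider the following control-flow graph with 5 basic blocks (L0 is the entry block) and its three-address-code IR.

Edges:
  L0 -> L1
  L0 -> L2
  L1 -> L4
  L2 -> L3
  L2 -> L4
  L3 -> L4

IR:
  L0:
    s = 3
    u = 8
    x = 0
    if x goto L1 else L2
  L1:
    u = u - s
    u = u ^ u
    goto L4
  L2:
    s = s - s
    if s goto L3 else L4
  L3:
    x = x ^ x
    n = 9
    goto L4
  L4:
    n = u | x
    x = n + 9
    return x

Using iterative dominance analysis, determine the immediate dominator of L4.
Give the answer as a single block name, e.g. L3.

Answer: L0

Analysis:
idom tree: L1←L0 L2←L0 L3←L2 L4←L0
Join-block Dom:
  L4: preds {L1,L2,L3}: {L0,L1} ∩ {L0,L2} ∩ {L0,L2,L3} = {L0}; idom=L0

idom(L4) = L0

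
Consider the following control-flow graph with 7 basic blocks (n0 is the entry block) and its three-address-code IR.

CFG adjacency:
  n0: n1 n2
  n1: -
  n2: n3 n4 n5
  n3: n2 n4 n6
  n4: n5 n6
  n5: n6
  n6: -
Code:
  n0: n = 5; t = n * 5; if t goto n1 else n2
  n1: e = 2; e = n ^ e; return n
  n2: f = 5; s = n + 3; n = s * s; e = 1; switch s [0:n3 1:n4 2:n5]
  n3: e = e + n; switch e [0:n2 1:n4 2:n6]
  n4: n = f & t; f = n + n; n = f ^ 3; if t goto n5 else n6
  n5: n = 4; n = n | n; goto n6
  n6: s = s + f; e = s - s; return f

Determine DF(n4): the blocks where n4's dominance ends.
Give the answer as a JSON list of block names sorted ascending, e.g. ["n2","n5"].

Answer: ["n5", "n6"]

Derivation:
idom tree: n1←n0 n2←n0 n3←n2 n4←n2 n5←n2 n6←n2
Dom at joins:
  n2: preds {n0,n3}: {n0} ∩ {n0,n2,n3} = {n0}; idom=n0
  n4: preds {n2,n3}: {n0,n2} ∩ {n0,n2,n3} = {n0,n2}; idom=n2
  n5: preds {n2,n4}: {n0,n2} ∩ {n0,n2,n4} = {n0,n2}; idom=n2
  n6: preds {n3,n4,n5}: {n0,n2,n3} ∩ {n0,n2,n4} ∩ {n0,n2,n5} = {n0,n2}; idom=n2

DF walk-up:
  join n2 pred n0: · stop@n0
  join n2 pred n3: n3→n2 stop@n0
  join n4 pred n2: · stop@n2
  join n4 pred n3: n3 stop@n2
  join n5 pred n2: · stop@n2
  join n5 pred n4: n4 stop@n2
  join n6 pred n3: n3 stop@n2
  join n6 pred n4: n4 stop@n2
  join n6 pred n5: n5 stop@n2
  n0: DF=∅
  n1: DF=∅
  n2: DF={n2}
  n3: DF={n2,n4,n6}
  n4: DF={n5,n6}
  n5: DF={n6}
  n6: DF=∅

DF(n4) = ["n5", "n6"]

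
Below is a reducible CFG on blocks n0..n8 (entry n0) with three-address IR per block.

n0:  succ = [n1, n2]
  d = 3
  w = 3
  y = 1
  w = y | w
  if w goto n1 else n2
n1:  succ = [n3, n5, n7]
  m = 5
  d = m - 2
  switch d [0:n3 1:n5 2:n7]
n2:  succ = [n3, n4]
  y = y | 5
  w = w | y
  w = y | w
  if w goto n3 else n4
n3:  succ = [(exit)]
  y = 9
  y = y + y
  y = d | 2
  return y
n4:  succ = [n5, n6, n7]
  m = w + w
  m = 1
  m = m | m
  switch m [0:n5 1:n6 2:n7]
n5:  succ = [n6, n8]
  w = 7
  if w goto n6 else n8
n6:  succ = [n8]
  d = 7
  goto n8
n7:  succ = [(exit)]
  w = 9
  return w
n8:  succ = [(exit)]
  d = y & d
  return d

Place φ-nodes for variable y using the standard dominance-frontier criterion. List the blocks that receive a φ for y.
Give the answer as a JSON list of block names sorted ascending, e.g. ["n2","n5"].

Answer: ["n3", "n5", "n6", "n7", "n8"]

Analysis:
idom tree: n1←n0 n2←n0 n3←n0 n4←n2 n5←n0 n6←n0 n7←n0 n8←n0
Join-block Dom:
  n3: preds {n1,n2}: {n0,n1} ∩ {n0,n2} = {n0}; idom=n0
  n5: preds {n1,n4}: {n0,n1} ∩ {n0,n2,n4} = {n0}; idom=n0
  n6: preds {n4,n5}: {n0,n2,n4} ∩ {n0,n5} = {n0}; idom=n0
  n7: preds {n1,n4}: {n0,n1} ∩ {n0,n2,n4} = {n0}; idom=n0
  n8: preds {n5,n6}: {n0,n5} ∩ {n0,n6} = {n0}; idom=n0

DF derivation:
  join n3 pred n1: n1 stop@n0
  join n3 pred n2: n2 stop@n0
  join n5 pred n1: n1 stop@n0
  join n5 pred n4: n4→n2 stop@n0
  join n6 pred n4: n4→n2 stop@n0
  join n6 pred n5: n5 stop@n0
  join n7 pred n1: n1 stop@n0
  join n7 pred n4: n4→n2 stop@n0
  join n8 pred n5: n5 stop@n0
  join n8 pred n6: n6 stop@n0
  DF(n0)=∅
  DF(n1)={n3,n5,n7}
  DF(n2)={n3,n5,n6,n7}
  DF(n3)=∅
  DF(n4)={n5,n6,n7}
  DF(n5)={n6,n8}
  DF(n6)={n8}
  DF(n7)=∅
  DF(n8)=∅

φ for y: defs {n0,n2,n3}
  DF⁺ = {n3,n5,n6,n7,n8}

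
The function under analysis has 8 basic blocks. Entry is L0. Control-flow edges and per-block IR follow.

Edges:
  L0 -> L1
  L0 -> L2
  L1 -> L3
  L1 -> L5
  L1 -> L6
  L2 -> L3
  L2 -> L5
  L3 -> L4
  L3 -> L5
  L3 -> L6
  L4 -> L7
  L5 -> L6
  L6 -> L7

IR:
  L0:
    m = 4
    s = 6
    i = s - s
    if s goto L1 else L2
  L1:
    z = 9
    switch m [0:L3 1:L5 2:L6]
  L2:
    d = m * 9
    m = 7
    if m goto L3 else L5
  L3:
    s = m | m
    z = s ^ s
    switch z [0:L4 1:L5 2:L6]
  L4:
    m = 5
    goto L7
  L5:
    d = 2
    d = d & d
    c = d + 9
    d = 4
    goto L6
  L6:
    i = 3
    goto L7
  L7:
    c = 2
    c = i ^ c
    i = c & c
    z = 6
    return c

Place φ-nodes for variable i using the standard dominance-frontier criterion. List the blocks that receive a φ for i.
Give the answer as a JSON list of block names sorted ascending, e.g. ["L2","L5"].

idom tree: L1←L0 L2←L0 L3←L0 L4←L3 L5←L0 L6←L0 L7←L0
Join-block Dom:
  L3: preds {L1,L2}: {L0,L1} ∩ {L0,L2} = {L0}; idom=L0
  L5: preds {L1,L2,L3}: {L0,L1} ∩ {L0,L2} ∩ {L0,L3} = {L0}; idom=L0
  L6: preds {L1,L3,L5}: {L0,L1} ∩ {L0,L3} ∩ {L0,L5} = {L0}; idom=L0
  L7: preds {L4,L6}: {L0,L3,L4} ∩ {L0,L6} = {L0}; idom=L0

DF walk-up:
  L3←L1: walk L1 to L0
  L3←L2: walk L2 to L0
  L5←L1: walk L1 to L0
  L5←L2: walk L2 to L0
  L5←L3: walk L3 to L0
  L6←L1: walk L1 to L0
  L6←L3: walk L3 to L0
  L6←L5: walk L5 to L0
  L7←L4: walk L4→L3 to L0
  L7←L6: walk L6 to L0
  L0: DF=∅
  L1: DF={L3,L5,L6}
  L2: DF={L3,L5}
  L3: DF={L5,L6,L7}
  L4: DF={L7}
  L5: DF={L6}
  L6: DF={L7}
  L7: DF=∅

φ for i: defs {L0,L6,L7}
  DF⁺ = {L7}

Answer: ["L7"]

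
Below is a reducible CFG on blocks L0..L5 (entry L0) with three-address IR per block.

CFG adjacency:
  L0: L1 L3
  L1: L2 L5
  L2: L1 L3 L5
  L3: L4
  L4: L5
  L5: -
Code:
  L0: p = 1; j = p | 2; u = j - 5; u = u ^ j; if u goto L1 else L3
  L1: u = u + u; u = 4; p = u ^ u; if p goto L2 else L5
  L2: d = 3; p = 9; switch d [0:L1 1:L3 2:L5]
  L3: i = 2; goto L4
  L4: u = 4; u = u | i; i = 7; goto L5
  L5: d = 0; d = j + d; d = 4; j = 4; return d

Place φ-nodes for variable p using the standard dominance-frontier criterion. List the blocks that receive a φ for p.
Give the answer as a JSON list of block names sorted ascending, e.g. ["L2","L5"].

Answer: ["L1", "L3", "L5"]

Working:
idom tree: L1←L0 L2←L1 L3←L0 L4←L3 L5←L0
Dom at joins:
  L1: preds {L0,L2}: {L0} ∩ {L0,L1,L2} = {L0}; idom=L0
  L3: preds {L0,L2}: {L0} ∩ {L0,L1,L2} = {L0}; idom=L0
  L5: preds {L1,L2,L4}: {L0,L1} ∩ {L0,L1,L2} ∩ {L0,L3,L4} = {L0}; idom=L0

Frontier:
  L1←L0: walk · to L0
  L1←L2: walk L2→L1 to L0
  L3←L0: walk · to L0
  L3←L2: walk L2→L1 to L0
  L5←L1: walk L1 to L0
  L5←L2: walk L2→L1 to L0
  L5←L4: walk L4→L3 to L0
  DF(L0)=∅
  DF(L1)={L1,L3,L5}
  DF(L2)={L1,L3,L5}
  DF(L3)={L5}
  DF(L4)={L5}
  DF(L5)=∅

φ for p: defs {L0,L1,L2}
  DF⁺ = {L1,L3,L5}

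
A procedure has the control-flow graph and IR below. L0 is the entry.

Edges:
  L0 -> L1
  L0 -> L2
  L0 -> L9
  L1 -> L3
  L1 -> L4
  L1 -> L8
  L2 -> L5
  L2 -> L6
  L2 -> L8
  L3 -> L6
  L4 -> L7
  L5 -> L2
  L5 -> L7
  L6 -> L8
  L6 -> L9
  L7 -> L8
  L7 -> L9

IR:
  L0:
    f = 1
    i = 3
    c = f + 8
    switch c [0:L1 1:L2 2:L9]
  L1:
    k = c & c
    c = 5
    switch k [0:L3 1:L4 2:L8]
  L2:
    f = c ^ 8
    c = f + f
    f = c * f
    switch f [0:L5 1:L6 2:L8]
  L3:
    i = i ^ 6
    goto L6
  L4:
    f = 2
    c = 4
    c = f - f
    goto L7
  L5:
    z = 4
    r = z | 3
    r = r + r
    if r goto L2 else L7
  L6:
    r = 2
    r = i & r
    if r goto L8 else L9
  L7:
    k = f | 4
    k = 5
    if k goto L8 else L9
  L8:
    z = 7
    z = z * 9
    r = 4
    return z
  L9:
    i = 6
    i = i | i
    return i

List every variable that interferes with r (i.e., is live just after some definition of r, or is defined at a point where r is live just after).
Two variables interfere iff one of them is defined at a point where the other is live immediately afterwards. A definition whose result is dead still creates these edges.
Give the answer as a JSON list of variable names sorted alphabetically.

Block summaries:
  L0: def={c,f,i} ue=∅
  L1: def={c,k} ue={c}
  L2: def={c,f} ue={c}
  L3: def={i} ue={i}
  L4: def={c,f} ue=∅
  L5: def={r,z} ue=∅
  L6: def={r} ue={i}
  L7: def={k} ue={f}
  L8: def={r,z} ue=∅
  L9: def={i} ue=∅

Backward fixpoint:
  L0: in=∅ out={c,i}
  L1: in={c,i} out={i}
  L2: in={c,i} out={c,f,i}
  L3: in={i} out={i}
  L4: in=∅ out={f}
  L5: in={c,f,i} out={c,f,i}
  L6: in={i} out=∅
  L7: in={f} out=∅
  L8: in=∅ out=∅
  L9: in=∅ out=∅

Conflict graph:
  c↔{f,i,k,r,z}
  f↔{c,i,r,z}
  i↔{c,f,k,r,z}
  k↔{c,i}
  r↔{c,f,i,z}
  z↔{c,f,i,r}

N(r) = ["c", "f", "i", "z"]

Answer: ["c", "f", "i", "z"]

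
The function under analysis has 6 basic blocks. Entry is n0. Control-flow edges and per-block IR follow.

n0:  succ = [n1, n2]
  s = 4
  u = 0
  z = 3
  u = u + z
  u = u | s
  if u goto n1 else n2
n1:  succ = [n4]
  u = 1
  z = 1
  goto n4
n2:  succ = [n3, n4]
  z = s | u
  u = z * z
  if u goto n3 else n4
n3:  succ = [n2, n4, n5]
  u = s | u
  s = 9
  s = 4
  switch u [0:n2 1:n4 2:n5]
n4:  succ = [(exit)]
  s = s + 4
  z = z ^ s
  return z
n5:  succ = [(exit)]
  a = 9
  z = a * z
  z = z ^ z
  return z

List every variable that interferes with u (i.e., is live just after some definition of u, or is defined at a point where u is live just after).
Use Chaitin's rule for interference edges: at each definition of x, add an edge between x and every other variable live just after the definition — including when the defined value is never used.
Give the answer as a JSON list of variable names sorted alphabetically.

Answer: ["s", "z"]

Derivation:
Block summaries:
  n0: def={s,u,z} ue=∅
  n1: def={u,z} ue=∅
  n2: def={u,z} ue={s,u}
  n3: def={s,u} ue={s,u}
  n4: def={s,z} ue={s,z}
  n5: def={a,z} ue={z}

Backward fixpoint:
  live n0: ∅→{s,u}
  live n1: {s}→{s,z}
  live n2: {s,u}→{s,u,z}
  live n3: {s,u,z}→{s,u,z}
  live n4: {s,z}→∅
  live n5: {z}→∅

Conflict graph:
  a↔{z}
  s↔{u,z}
  u↔{s,z}
  z↔{a,s,u}

N(u) = ["s", "z"]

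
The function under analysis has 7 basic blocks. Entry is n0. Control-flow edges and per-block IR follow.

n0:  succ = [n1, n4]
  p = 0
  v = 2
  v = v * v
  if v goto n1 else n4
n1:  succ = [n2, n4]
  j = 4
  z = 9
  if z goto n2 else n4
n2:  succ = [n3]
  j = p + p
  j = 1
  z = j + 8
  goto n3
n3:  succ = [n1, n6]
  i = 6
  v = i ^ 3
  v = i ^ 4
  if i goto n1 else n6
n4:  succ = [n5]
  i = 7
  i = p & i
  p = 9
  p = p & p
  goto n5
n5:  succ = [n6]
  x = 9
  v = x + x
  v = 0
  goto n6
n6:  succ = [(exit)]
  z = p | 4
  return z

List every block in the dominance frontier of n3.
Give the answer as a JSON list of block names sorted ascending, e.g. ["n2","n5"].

Answer: ["n1", "n6"]

Working:
idom tree: n1←n0 n2←n1 n3←n2 n4←n0 n5←n4 n6←n0
Join-block Dom:
  n1: preds {n0,n3}: {n0} ∩ {n0,n1,n2,n3} = {n0}; idom=n0
  n4: preds {n0,n1}: {n0} ∩ {n0,n1} = {n0}; idom=n0
  n6: preds {n3,n5}: {n0,n1,n2,n3} ∩ {n0,n4,n5} = {n0}; idom=n0

Frontier:
  n1←n0: walk · to n0
  n1←n3: walk n3→n2→n1 to n0
  n4←n0: walk · to n0
  n4←n1: walk n1 to n0
  n6←n3: walk n3→n2→n1 to n0
  n6←n5: walk n5→n4 to n0
  n0 → ∅
  n1 → {n1,n4,n6}
  n2 → {n1,n6}
  n3 → {n1,n6}
  n4 → {n6}
  n5 → {n6}
  n6 → ∅

DF(n3) = ["n1", "n6"]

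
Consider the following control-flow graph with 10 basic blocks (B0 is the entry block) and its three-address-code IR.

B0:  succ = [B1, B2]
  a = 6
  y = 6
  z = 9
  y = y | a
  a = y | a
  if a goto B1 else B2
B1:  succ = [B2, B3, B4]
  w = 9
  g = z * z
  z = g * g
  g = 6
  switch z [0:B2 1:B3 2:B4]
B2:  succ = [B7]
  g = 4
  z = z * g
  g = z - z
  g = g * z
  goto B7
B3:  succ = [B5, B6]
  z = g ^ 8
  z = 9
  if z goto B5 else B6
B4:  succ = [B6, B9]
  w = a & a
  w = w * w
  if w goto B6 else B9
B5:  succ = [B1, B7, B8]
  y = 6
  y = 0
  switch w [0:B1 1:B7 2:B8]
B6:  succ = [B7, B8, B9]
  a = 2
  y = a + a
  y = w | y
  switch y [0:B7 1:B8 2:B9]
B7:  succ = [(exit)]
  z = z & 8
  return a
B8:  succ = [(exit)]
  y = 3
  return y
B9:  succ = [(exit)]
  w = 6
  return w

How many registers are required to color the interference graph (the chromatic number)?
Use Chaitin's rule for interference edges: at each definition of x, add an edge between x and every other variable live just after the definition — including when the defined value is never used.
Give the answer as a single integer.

def/use:
  B0 def {a,y,z} use ∅
  B1 def {g,w,z} use {z}
  B2 def {g,z} use {z}
  B3 def {z} use {g}
  B4 def {w} use {a}
  B5 def {y} use {w}
  B6 def {a,y} use {w}
  B7 def {z} use {a,z}
  B8 def {y} use ∅
  B9 def {w} use ∅

Live sets:
  B0 li=∅ lo={a,z}
  B1 li={a,z} lo={a,g,w,z}
  B2 li={a,z} lo={a,z}
  B3 li={a,g,w} lo={a,w,z}
  B4 li={a,z} lo={w,z}
  B5 li={a,w,z} lo={a,z}
  B6 li={w,z} lo={a,z}
  B7 li={a,z} lo=∅
  B8 li=∅ lo=∅
  B9 li=∅ lo=∅

Conflict graph:
  a: {g,w,y,z}
  g: {a,w,z}
  w: {a,g,y,z}
  y: {a,w,z}
  z: {a,g,w,y}

Chromatic number:
  clique {a,g,w,z} ⇒ need ≥ 4
  assign a→R0 g→R3 w→R1 y→R3 z→R2 — no edge inside a register ⇒ χ ≤ 4
  χ = 4

Answer: 4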